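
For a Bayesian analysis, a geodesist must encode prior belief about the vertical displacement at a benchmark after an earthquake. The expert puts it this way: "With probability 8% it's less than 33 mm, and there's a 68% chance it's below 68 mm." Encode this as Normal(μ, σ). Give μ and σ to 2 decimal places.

For Normal(μ,σ), the p-quantile is μ + z_p·σ. Here z_{0.08} = -1.405, z_{0.68} = 0.4677.
So 33 = μ − 1.405σ and 68 = μ + 0.4677σ.
Subtracting: σ = (68 − 33)/(0.4677 − (-1.405)) = 18.69.
Then μ = 33 − (-1.405)·18.69 = 59.26.

μ = 59.26, σ = 18.69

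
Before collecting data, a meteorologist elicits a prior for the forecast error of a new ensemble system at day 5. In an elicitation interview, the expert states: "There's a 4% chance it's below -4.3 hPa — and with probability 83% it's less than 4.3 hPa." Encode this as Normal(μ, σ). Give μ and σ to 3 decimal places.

μ = 1.266, σ = 3.179

For Normal(μ,σ), the p-quantile is μ + z_p·σ. Here z_{0.04} = -1.751, z_{0.83} = 0.9542.
So -4.3 = μ − 1.751σ and 4.3 = μ + 0.9542σ.
Subtracting: σ = (4.3 − -4.3)/(0.9542 − (-1.751)) = 3.179.
Then μ = -4.3 − (-1.751)·3.179 = 1.266.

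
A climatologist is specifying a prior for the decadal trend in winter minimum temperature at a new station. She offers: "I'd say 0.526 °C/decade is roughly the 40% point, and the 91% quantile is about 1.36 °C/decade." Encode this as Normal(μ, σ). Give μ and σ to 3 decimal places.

For Normal(μ,σ), the p-quantile is μ + z_p·σ. Here z_{0.4} = -0.2533, z_{0.91} = 1.341.
So 0.526 = μ − 0.2533σ and 1.36 = μ + 1.341σ.
Subtracting: σ = (1.36 − 0.526)/(1.341 − (-0.2533)) = 0.523.
Then μ = 0.526 − (-0.2533)·0.523 = 0.659.

μ = 0.659, σ = 0.523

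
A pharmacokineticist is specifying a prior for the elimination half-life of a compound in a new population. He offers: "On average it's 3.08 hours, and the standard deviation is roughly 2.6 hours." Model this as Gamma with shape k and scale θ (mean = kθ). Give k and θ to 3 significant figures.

For Gamma(k, scale θ): mean = kθ, variance = kθ², so CV = 1/√k.
CV = SD/mean = 2.6/3.08 = 0.8442, hence k = 1/CV² = 1.4.
Then θ = mean/k = 3.08/1.4 = 2.19.

k ≈ 1.4, θ ≈ 2.19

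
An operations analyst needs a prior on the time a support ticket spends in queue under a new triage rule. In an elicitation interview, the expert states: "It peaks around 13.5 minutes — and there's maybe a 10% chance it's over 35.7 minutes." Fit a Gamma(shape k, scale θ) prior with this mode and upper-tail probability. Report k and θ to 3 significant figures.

k ≈ 3.03, θ ≈ 6.66

Gamma(k,θ) with k>1 has mode (k−1)θ, so θ = 13.5/(k−1).
Need P(X < 35.7) = 0.9 with θ tied to k this way. Start at k = 2, θ = 13.5: P(X<35.7) ≈ 0.741.
Too low — raise k to concentrate. Iterating converges to k ≈ 3.03.
Then θ = 13.5/(3.03−1) ≈ 6.66.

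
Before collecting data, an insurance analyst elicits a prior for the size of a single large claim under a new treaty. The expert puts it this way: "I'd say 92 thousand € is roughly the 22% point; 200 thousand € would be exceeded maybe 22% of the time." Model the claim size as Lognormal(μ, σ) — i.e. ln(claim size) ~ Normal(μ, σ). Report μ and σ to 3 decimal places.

If T ~ Lognormal(μ,σ) then ln T ~ Normal(μ,σ), so the p-quantile of ln T is μ + z_p·σ.
ln(92) = 4.522 and ln(200) = 5.298; z_{0.22} = -0.7722, z_{0.78} = 0.7722.
σ = (5.298 − 4.522)/(0.7722 − (-0.7722)) = 0.503.
μ = 4.522 − (-0.7722)·0.503 = 4.910.

μ ≈ 4.910, σ ≈ 0.503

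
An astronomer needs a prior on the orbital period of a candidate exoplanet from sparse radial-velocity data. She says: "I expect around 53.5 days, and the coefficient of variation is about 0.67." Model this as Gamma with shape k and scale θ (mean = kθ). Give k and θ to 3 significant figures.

For Gamma(k, scale θ): mean = kθ, variance = kθ², so CV = 1/√k.
CV = 0.67, hence k = 1/CV² = 2.23.
Then θ = mean/k = 53.5/2.23 = 24.

k ≈ 2.23, θ ≈ 24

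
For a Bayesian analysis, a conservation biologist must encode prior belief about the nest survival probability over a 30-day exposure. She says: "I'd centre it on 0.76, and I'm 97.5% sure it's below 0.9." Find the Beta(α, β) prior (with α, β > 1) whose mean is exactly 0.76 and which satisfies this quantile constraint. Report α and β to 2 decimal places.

With mean 0.76 fixed, write α = 0.76s, β = 0.24s where s = α+β.
Need P(θ < 0.9) = 0.975 under Beta(0.76s, 0.24s). Normal approximation: (q−m)/√(m(1−m)/s) ≈ z_{0.975} = 1.96, so s ≈ 0.76·0.24·(1.96)²/(0.9−0.76)² = 35.7.
At s = 35.7: P(θ<0.9) ≈ 0.990. Adjusting to match 0.975 gives s ≈ 26.04.
So α = 0.76·26.04 ≈ 19.79, β = 0.24·26.04 ≈ 6.25.

α ≈ 19.79, β ≈ 6.25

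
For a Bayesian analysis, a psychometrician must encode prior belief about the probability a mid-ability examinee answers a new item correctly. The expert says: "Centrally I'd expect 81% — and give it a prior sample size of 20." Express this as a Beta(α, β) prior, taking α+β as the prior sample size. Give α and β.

Under the effective-sample-size interpretation, Beta(α, β) has prior mean α/(α+β) and prior sample size α+β.
So α+β = 20 and α/(α+β) = 0.81, giving α = 0.81·20 = 16.2 and β = 20 − 16.2 = 3.8.

α = 16.2, β = 3.8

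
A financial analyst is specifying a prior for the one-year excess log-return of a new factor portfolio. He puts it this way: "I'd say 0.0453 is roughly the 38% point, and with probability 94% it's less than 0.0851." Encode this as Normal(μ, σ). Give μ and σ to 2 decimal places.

μ = 0.05, σ = 0.02

The p-quantile of Normal(μ,σ) is μ + z_p·σ, with z_{0.38} = -0.3055 and z_{0.94} = 1.555.
Eliminate σ: μ = (z₂·x₁ − z₁·x₂)/(z₂ − z₁) = (1.555·0.0453 − (-0.3055)·0.0851)/1.86 = 0.05.
Then σ = (x₂ − x₁)/(z₂ − z₁) = (0.0851 − 0.0453)/1.86 = 0.02.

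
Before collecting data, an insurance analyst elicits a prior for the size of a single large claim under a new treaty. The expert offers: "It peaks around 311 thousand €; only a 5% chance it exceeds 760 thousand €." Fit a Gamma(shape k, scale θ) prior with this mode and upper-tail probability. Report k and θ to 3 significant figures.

Gamma(k,θ) with k>1 has mode (k−1)θ, so θ = 311/(k−1).
Need P(X < 760) = 0.95 with θ tied to k this way. Start at k = 2, θ = 311: P(X<760) ≈ 0.701.
Too low — raise k to concentrate. Iterating converges to k ≈ 4.41.
Then θ = 311/(4.41−1) ≈ 91.2.

k ≈ 4.41, θ ≈ 91.2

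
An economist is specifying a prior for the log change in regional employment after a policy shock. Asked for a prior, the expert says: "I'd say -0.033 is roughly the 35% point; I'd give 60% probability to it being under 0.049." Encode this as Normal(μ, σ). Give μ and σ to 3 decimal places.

μ = 0.016, σ = 0.128

The p-quantile of Normal(μ,σ) is μ + z_p·σ, with z_{0.35} = -0.3853 and z_{0.6} = 0.2533.
Eliminate σ: μ = (z₂·x₁ − z₁·x₂)/(z₂ − z₁) = (0.2533·-0.033 − (-0.3853)·0.049)/0.6387 = 0.016.
Then σ = (x₂ − x₁)/(z₂ − z₁) = (0.049 − -0.033)/0.6387 = 0.128.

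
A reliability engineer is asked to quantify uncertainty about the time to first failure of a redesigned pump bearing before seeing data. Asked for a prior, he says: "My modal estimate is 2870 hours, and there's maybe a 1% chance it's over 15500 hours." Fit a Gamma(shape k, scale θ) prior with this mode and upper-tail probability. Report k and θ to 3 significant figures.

Gamma(k,θ) with k>1 has mode (k−1)θ, so θ = 2870/(k−1).
Need P(X < 15500) = 0.99 with θ tied to k this way. Start at k = 2, θ = 2870: P(X<15500) ≈ 0.971.
Too low — raise k to concentrate. Iterating converges to k ≈ 2.35.
Then θ = 2870/(2.35−1) ≈ 2130.

k ≈ 2.35, θ ≈ 2130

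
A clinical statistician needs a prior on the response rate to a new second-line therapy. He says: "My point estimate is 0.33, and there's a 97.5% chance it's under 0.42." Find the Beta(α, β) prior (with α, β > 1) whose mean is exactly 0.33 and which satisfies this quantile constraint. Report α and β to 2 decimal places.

With mean 0.33 fixed, write α = 0.33s, β = 0.67s where s = α+β.
Need P(θ < 0.42) = 0.975 under Beta(0.33s, 0.67s). Normal approximation: (q−m)/√(m(1−m)/s) ≈ z_{0.975} = 1.96, so s ≈ 0.33·0.67·(1.96)²/(0.42−0.33)² = 104.9.
At s = 104.9: P(θ<0.42) ≈ 0.972. Adjusting to match 0.975 gives s ≈ 110.47.
So α = 0.33·110.47 ≈ 36.46, β = 0.67·110.47 ≈ 74.01.

α ≈ 36.46, β ≈ 74.01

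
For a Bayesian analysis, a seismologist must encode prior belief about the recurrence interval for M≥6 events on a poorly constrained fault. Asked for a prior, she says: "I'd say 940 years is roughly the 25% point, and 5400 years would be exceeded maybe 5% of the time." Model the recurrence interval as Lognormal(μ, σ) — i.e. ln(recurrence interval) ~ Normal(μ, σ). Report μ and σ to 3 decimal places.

If T ~ Lognormal(μ,σ) then ln T ~ Normal(μ,σ), so the p-quantile of ln T is μ + z_p·σ.
ln(940) = 6.846 and ln(5400) = 8.594; z_{0.25} = -0.6745, z_{0.95} = 1.645.
σ = (8.594 − 6.846)/(1.645 − (-0.6745)) = 0.754.
μ = 6.846 − (-0.6745)·0.754 = 7.354.

μ ≈ 7.354, σ ≈ 0.754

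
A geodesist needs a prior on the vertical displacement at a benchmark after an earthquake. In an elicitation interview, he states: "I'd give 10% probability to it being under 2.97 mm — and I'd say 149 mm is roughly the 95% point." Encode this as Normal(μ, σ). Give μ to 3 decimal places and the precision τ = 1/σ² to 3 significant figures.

μ = 66.920, τ = 0.000402

For Normal(μ,σ), the p-quantile is μ + z_p·σ. Here z_{0.1} = -1.282, z_{0.95} = 1.645.
So 2.97 = μ − 1.282σ and 149 = μ + 1.645σ.
Subtracting: σ = (149 − 2.97)/(1.645 − (-1.282)) = 49.901.
Then μ = 2.97 − (-1.282)·49.901 = 66.920.
Precision τ = 1/σ² = 1/49.9² = 0.000402.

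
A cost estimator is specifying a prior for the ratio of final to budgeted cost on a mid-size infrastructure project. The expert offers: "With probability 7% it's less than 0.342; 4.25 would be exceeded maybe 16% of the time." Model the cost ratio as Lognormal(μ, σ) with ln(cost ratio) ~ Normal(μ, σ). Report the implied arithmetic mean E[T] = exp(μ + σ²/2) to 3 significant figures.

E[T] ≈ 2.59

If T ~ Lognormal(μ,σ) then ln T ~ Normal(μ,σ), so the p-quantile of ln T is μ + z_p·σ.
ln(0.342) = -1.073 and ln(4.25) = 1.447; z_{0.07} = -1.476, z_{0.84} = 0.9945.
σ = (1.447 − -1.073)/(0.9945 − (-1.476)) = 1.020.
μ = -1.073 − (-1.476)·1.020 = 0.432.
E[T] = exp(μ + σ²/2) = exp(0.432 + 0.5203) = 2.59.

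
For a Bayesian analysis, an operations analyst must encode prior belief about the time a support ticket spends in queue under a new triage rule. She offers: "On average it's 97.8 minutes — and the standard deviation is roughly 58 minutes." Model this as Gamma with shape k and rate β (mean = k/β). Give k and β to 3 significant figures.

For Gamma(k, rate β): mean = k/β, variance = k/β², so CV = 1/√k.
CV = SD/mean = 58/97.8 = 0.593, hence k = 1/CV² = 2.84.
Then β = k/mean = 2.84/97.8 = 0.0291.

k ≈ 2.84, β ≈ 0.0291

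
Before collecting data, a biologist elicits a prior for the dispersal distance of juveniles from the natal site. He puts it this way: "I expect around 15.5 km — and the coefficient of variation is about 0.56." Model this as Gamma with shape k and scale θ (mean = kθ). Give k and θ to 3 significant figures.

For Gamma(k, scale θ): mean = kθ, variance = kθ², so CV = 1/√k.
CV = 0.56, hence k = 1/CV² = 3.19.
Then θ = mean/k = 15.5/3.19 = 4.86.

k ≈ 3.19, θ ≈ 4.86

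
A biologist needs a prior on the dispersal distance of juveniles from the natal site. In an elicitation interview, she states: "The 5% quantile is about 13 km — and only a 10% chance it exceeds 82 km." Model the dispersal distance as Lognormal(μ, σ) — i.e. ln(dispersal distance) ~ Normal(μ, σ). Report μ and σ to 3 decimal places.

If T ~ Lognormal(μ,σ) then ln T ~ Normal(μ,σ), so the p-quantile of ln T is μ + z_p·σ.
ln(13) = 2.565 and ln(82) = 4.407; z_{0.05} = -1.645, z_{0.9} = 1.282.
σ = (4.407 − 2.565)/(1.282 − (-1.645)) = 0.629.
μ = 2.565 − (-1.645)·0.629 = 3.600.

μ ≈ 3.600, σ ≈ 0.629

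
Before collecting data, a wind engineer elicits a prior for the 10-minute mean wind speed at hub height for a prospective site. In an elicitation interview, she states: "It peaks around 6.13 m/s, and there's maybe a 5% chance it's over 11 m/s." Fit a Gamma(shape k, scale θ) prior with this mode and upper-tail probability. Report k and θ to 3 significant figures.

k ≈ 9.15, θ ≈ 0.752

Gamma(k,θ) with k>1 has mode (k−1)θ, so θ = 6.13/(k−1).
Need P(X < 11) = 0.95 with θ tied to k this way. Start at k = 2, θ = 6.13: P(X<11) ≈ 0.536.
Too low — raise k to concentrate. Iterating converges to k ≈ 9.15.
Then θ = 6.13/(9.15−1) ≈ 0.752.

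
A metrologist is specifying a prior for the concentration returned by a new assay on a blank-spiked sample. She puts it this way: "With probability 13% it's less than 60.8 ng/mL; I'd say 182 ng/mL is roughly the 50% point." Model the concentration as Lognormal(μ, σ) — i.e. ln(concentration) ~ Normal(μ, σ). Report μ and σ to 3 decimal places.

μ ≈ 5.204, σ ≈ 0.973

If T ~ Lognormal(μ,σ) then ln T ~ Normal(μ,σ), so the p-quantile of ln T is μ + z_p·σ.
ln(60.8) = 4.108 and ln(182) = 5.204; z_{0.13} = -1.126, z_{0.5} = 0.
σ = (5.204 − 4.108)/(0 − (-1.126)) = 0.973.
μ = 4.108 − (-1.126)·0.973 = 5.204.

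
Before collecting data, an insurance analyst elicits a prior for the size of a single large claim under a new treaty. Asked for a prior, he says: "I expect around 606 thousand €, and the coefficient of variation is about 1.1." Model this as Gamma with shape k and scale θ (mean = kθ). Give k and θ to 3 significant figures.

k ≈ 0.826, θ ≈ 733

For Gamma(k, scale θ): mean = kθ, variance = kθ², so CV = 1/√k.
CV = 1.1, hence k = 1/CV² = 0.826.
Then θ = mean/k = 606/0.826 = 733.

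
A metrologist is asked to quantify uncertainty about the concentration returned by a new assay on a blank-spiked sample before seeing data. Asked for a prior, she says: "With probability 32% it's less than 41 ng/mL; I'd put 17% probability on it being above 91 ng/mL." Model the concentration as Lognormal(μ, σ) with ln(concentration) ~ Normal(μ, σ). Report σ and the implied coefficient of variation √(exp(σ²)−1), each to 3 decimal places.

σ ≈ 0.561, CV ≈ 0.608

If T ~ Lognormal(μ,σ) then ln T ~ Normal(μ,σ), so the p-quantile of ln T is μ + z_p·σ.
ln(41) = 3.714 and ln(91) = 4.511; z_{0.32} = -0.4677, z_{0.83} = 0.9542.
σ = (4.511 − 3.714)/(0.9542 − (-0.4677)) = 0.561.
μ = 3.714 − (-0.4677)·0.561 = 3.976.
CV = √(exp(σ²)−1) = √(exp(0.3144)−1) = 0.608.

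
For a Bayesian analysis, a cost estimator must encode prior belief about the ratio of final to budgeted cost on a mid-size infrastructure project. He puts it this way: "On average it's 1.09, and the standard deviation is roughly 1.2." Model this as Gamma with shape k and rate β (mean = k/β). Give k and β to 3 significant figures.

k ≈ 0.825, β ≈ 0.757

For Gamma(k, rate β): mean = k/β, variance = k/β², so CV = 1/√k.
CV = SD/mean = 1.2/1.09 = 1.101, hence k = 1/CV² = 0.825.
Then β = k/mean = 0.825/1.09 = 0.757.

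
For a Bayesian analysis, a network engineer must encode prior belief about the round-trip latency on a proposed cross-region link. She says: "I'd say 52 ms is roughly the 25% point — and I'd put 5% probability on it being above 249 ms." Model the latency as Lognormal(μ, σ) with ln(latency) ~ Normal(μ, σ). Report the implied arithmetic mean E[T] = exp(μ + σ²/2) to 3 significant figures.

If T ~ Lognormal(μ,σ) then ln T ~ Normal(μ,σ), so the p-quantile of ln T is μ + z_p·σ.
ln(52) = 3.951 and ln(249) = 5.517; z_{0.25} = -0.6745, z_{0.95} = 1.645.
σ = (5.517 − 3.951)/(1.645 − (-0.6745)) = 0.675.
μ = 3.951 − (-0.6745)·0.675 = 4.407.
E[T] = exp(μ + σ²/2) = exp(4.407 + 0.2280) = 103 ms.

E[T] ≈ 103 ms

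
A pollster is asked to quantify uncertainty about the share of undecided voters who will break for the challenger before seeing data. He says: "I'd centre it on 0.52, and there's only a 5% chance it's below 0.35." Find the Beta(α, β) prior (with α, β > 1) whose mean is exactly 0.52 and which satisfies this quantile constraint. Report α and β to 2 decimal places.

With mean 0.52 fixed, write α = 0.52s, β = 0.48s where s = α+β.
Need P(θ < 0.35) = 0.05 under Beta(0.52s, 0.48s). Normal approximation: (q−m)/√(m(1−m)/s) ≈ z_{0.05} = -1.64, so s ≈ 0.52·0.48·(-1.64)²/(0.35−0.52)² = 23.4.
At s = 23.4: P(θ<0.35) ≈ 0.048. Adjusting to match 0.05 gives s ≈ 22.76.
So α = 0.52·22.76 ≈ 11.83, β = 0.48·22.76 ≈ 10.92.

α ≈ 11.83, β ≈ 10.92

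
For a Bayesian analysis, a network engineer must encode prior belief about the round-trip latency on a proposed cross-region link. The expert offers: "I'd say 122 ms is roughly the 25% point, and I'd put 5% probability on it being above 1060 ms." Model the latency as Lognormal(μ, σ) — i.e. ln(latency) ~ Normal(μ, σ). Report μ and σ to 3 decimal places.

μ ≈ 5.433, σ ≈ 0.932

If T ~ Lognormal(μ,σ) then ln T ~ Normal(μ,σ), so the p-quantile of ln T is μ + z_p·σ.
ln(122) = 4.804 and ln(1060) = 6.966; z_{0.25} = -0.6745, z_{0.95} = 1.645.
σ = (6.966 − 4.804)/(1.645 − (-0.6745)) = 0.932.
μ = 4.804 − (-0.6745)·0.932 = 5.433.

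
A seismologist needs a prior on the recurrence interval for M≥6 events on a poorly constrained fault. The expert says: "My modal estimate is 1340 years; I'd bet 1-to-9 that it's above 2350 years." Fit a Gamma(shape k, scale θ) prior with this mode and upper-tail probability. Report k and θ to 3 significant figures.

k ≈ 7.02, θ ≈ 223

Gamma(k,θ) with k>1 has mode (k−1)θ, so θ = 1340/(k−1).
Need P(X < 2350) = 0.9 with θ tied to k this way. Start at k = 2, θ = 1340: P(X<2350) ≈ 0.523.
Too low — raise k to concentrate. Iterating converges to k ≈ 7.02.
Then θ = 1340/(7.02−1) ≈ 223.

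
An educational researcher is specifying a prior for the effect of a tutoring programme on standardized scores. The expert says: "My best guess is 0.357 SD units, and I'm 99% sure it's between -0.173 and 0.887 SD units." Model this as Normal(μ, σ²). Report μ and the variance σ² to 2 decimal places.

μ = 0.36, σ² = 0.04

A symmetric 99% interval runs μ ± z·σ with z = 2.576.
Half-width = 0.53, so σ = 0.53/2.576 = 0.206 and σ² = 0.04.
μ is the stated best guess, 0.36.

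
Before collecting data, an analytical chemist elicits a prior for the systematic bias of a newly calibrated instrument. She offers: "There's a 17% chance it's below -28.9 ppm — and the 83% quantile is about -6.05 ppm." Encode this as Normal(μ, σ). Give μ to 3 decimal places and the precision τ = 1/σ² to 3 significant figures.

For Normal(μ,σ), the p-quantile is μ + z_p·σ. Here z_{0.17} = -0.9542, z_{0.83} = 0.9542.
So -28.9 = μ − 0.9542σ and -6.05 = μ + 0.9542σ.
Subtracting: σ = (-6.05 − -28.9)/(0.9542 − (-0.9542)) = 11.974.
Then μ = -28.9 − (-0.9542)·11.974 = -17.475.
Precision τ = 1/σ² = 1/11.97² = 0.00697.

μ = -17.475, τ = 0.00697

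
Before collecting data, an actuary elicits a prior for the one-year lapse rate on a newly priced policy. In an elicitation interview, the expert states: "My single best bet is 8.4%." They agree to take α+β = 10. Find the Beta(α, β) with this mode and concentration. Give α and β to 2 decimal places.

For α,β > 1 the Beta mode is (α−1)/(α+β−2). With α+β = 10, the mode is (α−1)/8.
Set (α−1)/8 = 0.084 → α = 1 + 0.084·8 = 1.67.
β = 10 − α = 8.33.

α = 1.67, β = 8.33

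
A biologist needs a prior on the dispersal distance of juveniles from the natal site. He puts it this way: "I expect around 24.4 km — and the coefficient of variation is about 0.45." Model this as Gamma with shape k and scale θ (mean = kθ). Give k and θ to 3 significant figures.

k ≈ 4.94, θ ≈ 4.94

For Gamma(k, scale θ): mean = kθ, variance = kθ², so CV = 1/√k.
CV = 0.45, hence k = 1/CV² = 4.94.
Then θ = mean/k = 24.4/4.94 = 4.94.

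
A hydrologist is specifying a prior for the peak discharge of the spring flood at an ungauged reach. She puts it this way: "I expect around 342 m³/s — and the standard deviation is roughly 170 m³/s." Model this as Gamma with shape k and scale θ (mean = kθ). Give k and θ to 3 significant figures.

For Gamma(k, scale θ): mean = kθ, variance = kθ², so CV = 1/√k.
CV = SD/mean = 170/342 = 0.4971, hence k = 1/CV² = 4.05.
Then θ = mean/k = 342/4.05 = 84.5.

k ≈ 4.05, θ ≈ 84.5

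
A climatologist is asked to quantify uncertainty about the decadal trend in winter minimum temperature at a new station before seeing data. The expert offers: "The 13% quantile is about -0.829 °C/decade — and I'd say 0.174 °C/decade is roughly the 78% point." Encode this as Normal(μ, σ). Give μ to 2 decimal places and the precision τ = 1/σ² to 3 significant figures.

μ = -0.23, τ = 3.58

The p-quantile of Normal(μ,σ) is μ + z_p·σ, with z_{0.13} = -1.126 and z_{0.78} = 0.7722.
Eliminate σ: μ = (z₂·x₁ − z₁·x₂)/(z₂ − z₁) = (0.7722·-0.829 − (-1.126)·0.174)/1.899 = -0.23.
Then σ = (x₂ − x₁)/(z₂ − z₁) = (0.174 − -0.829)/1.899 = 0.53.
Precision τ = 1/σ² = 1/0.5283² = 3.58.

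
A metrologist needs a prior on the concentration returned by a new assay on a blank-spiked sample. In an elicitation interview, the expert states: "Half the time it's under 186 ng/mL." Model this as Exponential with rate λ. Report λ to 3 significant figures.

λ ≈ 0.00373

Exponential median = ln 2 / λ, so λ = ln 2 / 186.0 = 0.00373.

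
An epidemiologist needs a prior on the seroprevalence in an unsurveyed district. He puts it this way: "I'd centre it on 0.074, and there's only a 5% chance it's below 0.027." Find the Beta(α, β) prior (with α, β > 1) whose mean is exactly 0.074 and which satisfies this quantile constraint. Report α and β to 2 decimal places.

With mean 0.074 fixed, write α = 0.074s, β = 0.926s where s = α+β.
Need P(θ < 0.027) = 0.05 under Beta(0.074s, 0.926s). Normal approximation: (q−m)/√(m(1−m)/s) ≈ z_{0.05} = -1.64, so s ≈ 0.074·0.926·(-1.64)²/(0.027−0.074)² = 83.9.
At s = 83.9: P(θ<0.027) ≈ 0.019. Adjusting to match 0.05 gives s ≈ 56.67.
So α = 0.074·56.67 ≈ 4.19, β = 0.926·56.67 ≈ 52.48.

α ≈ 4.19, β ≈ 52.48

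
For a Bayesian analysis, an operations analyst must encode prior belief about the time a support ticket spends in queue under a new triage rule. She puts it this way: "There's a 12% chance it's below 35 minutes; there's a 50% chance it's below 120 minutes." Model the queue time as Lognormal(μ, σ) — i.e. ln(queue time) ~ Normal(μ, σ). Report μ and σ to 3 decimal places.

If T ~ Lognormal(μ,σ) then ln T ~ Normal(μ,σ), so the p-quantile of ln T is μ + z_p·σ.
ln(35) = 3.555 and ln(120) = 4.787; z_{0.12} = -1.175, z_{0.5} = 0.
σ = (4.787 − 3.555)/(0 − (-1.175)) = 1.049.
μ = 3.555 − (-1.175)·1.049 = 4.787.

μ ≈ 4.787, σ ≈ 1.049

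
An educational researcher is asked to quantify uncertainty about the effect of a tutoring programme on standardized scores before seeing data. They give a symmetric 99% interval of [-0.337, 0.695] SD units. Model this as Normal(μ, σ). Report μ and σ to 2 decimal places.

μ = 0.18, σ = 0.20

A symmetric 99% interval runs μ ± z·σ with z = 2.576.
Half-width = 0.516, so σ = 0.516/2.576 = 0.20.
μ is the interval midpoint, 0.18.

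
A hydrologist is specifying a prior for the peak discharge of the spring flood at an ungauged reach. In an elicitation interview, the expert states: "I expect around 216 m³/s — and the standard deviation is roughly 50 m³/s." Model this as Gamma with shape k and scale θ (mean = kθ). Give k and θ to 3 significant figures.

k ≈ 18.7, θ ≈ 11.6

For Gamma(k, scale θ): mean = kθ, variance = kθ², so CV = 1/√k.
CV = SD/mean = 50/216 = 0.2315, hence k = 1/CV² = 18.7.
Then θ = mean/k = 216/18.7 = 11.6.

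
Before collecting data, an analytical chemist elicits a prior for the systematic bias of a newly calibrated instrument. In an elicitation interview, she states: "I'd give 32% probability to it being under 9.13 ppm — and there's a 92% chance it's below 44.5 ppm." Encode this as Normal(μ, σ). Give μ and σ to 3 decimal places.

μ = 17.963, σ = 18.886

The p-quantile of Normal(μ,σ) is μ + z_p·σ, with z_{0.32} = -0.4677 and z_{0.92} = 1.405.
Eliminate σ: μ = (z₂·x₁ − z₁·x₂)/(z₂ − z₁) = (1.405·9.13 − (-0.4677)·44.5)/1.873 = 17.963.
Then σ = (x₂ − x₁)/(z₂ − z₁) = (44.5 − 9.13)/1.873 = 18.886.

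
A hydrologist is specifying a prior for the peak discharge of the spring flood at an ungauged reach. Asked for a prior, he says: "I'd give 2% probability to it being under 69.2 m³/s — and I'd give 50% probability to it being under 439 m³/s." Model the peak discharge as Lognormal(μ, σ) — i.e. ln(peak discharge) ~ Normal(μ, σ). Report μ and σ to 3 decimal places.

μ ≈ 6.084, σ ≈ 0.900

If T ~ Lognormal(μ,σ) then ln T ~ Normal(μ,σ), so the p-quantile of ln T is μ + z_p·σ.
ln(69.2) = 4.237 and ln(439) = 6.084; z_{0.02} = -2.054, z_{0.5} = 0.
σ = (6.084 − 4.237)/(0 − (-2.054)) = 0.900.
μ = 4.237 − (-2.054)·0.900 = 6.084.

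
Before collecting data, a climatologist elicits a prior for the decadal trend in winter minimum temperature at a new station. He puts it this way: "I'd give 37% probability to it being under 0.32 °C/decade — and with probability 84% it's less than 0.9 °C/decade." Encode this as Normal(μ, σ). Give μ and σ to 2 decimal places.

μ = 0.47, σ = 0.44

The p-quantile of Normal(μ,σ) is μ + z_p·σ, with z_{0.37} = -0.3319 and z_{0.84} = 0.9945.
Eliminate σ: μ = (z₂·x₁ − z₁·x₂)/(z₂ − z₁) = (0.9945·0.32 − (-0.3319)·0.9)/1.326 = 0.47.
Then σ = (x₂ − x₁)/(z₂ − z₁) = (0.9 − 0.32)/1.326 = 0.44.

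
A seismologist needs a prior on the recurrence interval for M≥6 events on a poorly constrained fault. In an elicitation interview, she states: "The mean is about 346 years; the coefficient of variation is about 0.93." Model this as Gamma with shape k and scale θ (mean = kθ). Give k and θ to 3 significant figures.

k ≈ 1.16, θ ≈ 299

For Gamma(k, scale θ): mean = kθ, variance = kθ², so CV = 1/√k.
CV = 0.93, hence k = 1/CV² = 1.16.
Then θ = mean/k = 346/1.16 = 299.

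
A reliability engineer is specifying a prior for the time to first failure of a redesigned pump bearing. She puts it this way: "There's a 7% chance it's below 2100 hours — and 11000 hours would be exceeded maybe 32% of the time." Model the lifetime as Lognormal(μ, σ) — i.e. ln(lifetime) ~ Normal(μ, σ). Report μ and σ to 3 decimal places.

If T ~ Lognormal(μ,σ) then ln T ~ Normal(μ,σ), so the p-quantile of ln T is μ + z_p·σ.
ln(2100) = 7.65 and ln(11000) = 9.306; z_{0.07} = -1.476, z_{0.68} = 0.4677.
σ = (9.306 − 7.65)/(0.4677 − (-1.476)) = 0.852.
μ = 7.65 − (-1.476)·0.852 = 8.907.

μ ≈ 8.907, σ ≈ 0.852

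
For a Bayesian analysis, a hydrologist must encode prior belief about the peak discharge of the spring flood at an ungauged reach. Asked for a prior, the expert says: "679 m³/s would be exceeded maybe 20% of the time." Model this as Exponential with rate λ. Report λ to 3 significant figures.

P(T > 679.0) = e^(−λ·679.0) = 0.2, so λ = −ln(0.2)/679.0 = 0.00237.

λ ≈ 0.00237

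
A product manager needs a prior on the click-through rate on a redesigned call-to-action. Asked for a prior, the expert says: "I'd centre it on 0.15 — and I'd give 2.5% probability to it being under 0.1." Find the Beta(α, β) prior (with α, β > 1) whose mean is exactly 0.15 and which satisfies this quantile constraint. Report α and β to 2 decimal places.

With mean 0.15 fixed, write α = 0.15s, β = 0.85s where s = α+β.
Need P(θ < 0.1) = 0.025 under Beta(0.15s, 0.85s). Normal approximation: (q−m)/√(m(1−m)/s) ≈ z_{0.025} = -1.96, so s ≈ 0.15·0.85·(-1.96)²/(0.1−0.15)² = 195.9.
At s = 195.9: P(θ<0.1) ≈ 0.016. Adjusting to match 0.025 gives s ≈ 165.92.
So α = 0.15·165.92 ≈ 24.89, β = 0.85·165.92 ≈ 141.04.

α ≈ 24.89, β ≈ 141.04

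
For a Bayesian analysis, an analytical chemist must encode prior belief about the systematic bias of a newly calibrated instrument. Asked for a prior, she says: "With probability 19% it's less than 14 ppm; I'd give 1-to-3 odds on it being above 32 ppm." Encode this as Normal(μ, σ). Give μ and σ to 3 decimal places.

The p-quantile of Normal(μ,σ) is μ + z_p·σ, with z_{0.19} = -0.8779 and z_{0.75} = 0.6745.
Eliminate σ: μ = (z₂·x₁ − z₁·x₂)/(z₂ − z₁) = (0.6745·14 − (-0.8779)·32)/1.552 = 24.179.
Then σ = (x₂ − x₁)/(z₂ − z₁) = (32 − 14)/1.552 = 11.595.

μ = 24.179, σ = 11.595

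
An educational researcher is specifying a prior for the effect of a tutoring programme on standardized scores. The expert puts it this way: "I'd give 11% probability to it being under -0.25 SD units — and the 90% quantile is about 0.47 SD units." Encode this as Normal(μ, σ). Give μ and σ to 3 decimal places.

μ = 0.102, σ = 0.287

The p-quantile of Normal(μ,σ) is μ + z_p·σ, with z_{0.11} = -1.227 and z_{0.9} = 1.282.
Eliminate σ: μ = (z₂·x₁ − z₁·x₂)/(z₂ − z₁) = (1.282·-0.25 − (-1.227)·0.47)/2.508 = 0.102.
Then σ = (x₂ − x₁)/(z₂ − z₁) = (0.47 − -0.25)/2.508 = 0.287.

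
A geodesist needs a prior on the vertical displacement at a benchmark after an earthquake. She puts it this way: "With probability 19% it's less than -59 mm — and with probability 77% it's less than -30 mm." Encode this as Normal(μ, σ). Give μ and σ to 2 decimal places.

μ = -43.25, σ = 17.94

For Normal(μ,σ), the p-quantile is μ + z_p·σ. Here z_{0.19} = -0.8779, z_{0.77} = 0.7388.
So -59 = μ − 0.8779σ and -30 = μ + 0.7388σ.
Subtracting: σ = (-30 − -59)/(0.7388 − (-0.8779)) = 17.94.
Then μ = -59 − (-0.8779)·17.94 = -43.25.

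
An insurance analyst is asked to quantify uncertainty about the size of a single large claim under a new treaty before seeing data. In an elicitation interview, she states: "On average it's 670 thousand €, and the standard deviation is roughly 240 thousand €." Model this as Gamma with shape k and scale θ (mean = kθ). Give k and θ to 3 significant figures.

For Gamma(k, scale θ): mean = kθ, variance = kθ², so CV = 1/√k.
CV = SD/mean = 240/670 = 0.3582, hence k = 1/CV² = 7.79.
Then θ = mean/k = 670/7.79 = 86.

k ≈ 7.79, θ ≈ 86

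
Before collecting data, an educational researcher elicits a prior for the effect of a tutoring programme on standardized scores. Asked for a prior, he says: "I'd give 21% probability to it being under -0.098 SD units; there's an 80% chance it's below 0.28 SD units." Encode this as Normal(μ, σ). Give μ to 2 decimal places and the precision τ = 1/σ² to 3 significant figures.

μ = 0.09, τ = 19

For Normal(μ,σ), the p-quantile is μ + z_p·σ. Here z_{0.21} = -0.8064, z_{0.8} = 0.8416.
So -0.098 = μ − 0.8064σ and 0.28 = μ + 0.8416σ.
Subtracting: σ = (0.28 − -0.098)/(0.8416 − (-0.8064)) = 0.23.
Then μ = -0.098 − (-0.8064)·0.23 = 0.09.
Precision τ = 1/σ² = 1/0.2294² = 19.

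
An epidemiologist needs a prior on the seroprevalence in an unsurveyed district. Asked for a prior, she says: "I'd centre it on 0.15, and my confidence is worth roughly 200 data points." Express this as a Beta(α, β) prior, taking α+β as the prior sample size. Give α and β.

α = 30, β = 170

Under the effective-sample-size interpretation, Beta(α, β) has prior mean α/(α+β) and prior sample size α+β.
So α+β = 200 and α/(α+β) = 0.15, giving α = 0.15·200 = 30 and β = 200 − 30 = 170.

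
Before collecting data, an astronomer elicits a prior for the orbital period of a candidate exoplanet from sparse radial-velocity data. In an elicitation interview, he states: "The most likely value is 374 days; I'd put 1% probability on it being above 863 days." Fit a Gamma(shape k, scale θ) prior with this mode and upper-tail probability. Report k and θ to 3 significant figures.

k ≈ 7.83, θ ≈ 54.8

Gamma(k,θ) with k>1 has mode (k−1)θ, so θ = 374/(k−1).
Need P(X < 863) = 0.99 with θ tied to k this way. Start at k = 2, θ = 374: P(X<863) ≈ 0.671.
Too low — raise k to concentrate. Iterating converges to k ≈ 7.83.
Then θ = 374/(7.83−1) ≈ 54.8.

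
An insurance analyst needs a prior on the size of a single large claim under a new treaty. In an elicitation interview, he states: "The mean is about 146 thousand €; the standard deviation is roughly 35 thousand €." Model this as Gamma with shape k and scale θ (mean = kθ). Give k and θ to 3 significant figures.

k ≈ 17.4, θ ≈ 8.39

For Gamma(k, scale θ): mean = kθ, variance = kθ², so CV = 1/√k.
CV = SD/mean = 35/146 = 0.2397, hence k = 1/CV² = 17.4.
Then θ = mean/k = 146/17.4 = 8.39.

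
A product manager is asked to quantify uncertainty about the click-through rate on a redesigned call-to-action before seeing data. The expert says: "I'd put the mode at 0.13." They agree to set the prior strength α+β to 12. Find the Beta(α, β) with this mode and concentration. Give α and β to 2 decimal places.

For α,β > 1 the Beta mode is (α−1)/(α+β−2). With α+β = 12, the mode is (α−1)/10.
Set (α−1)/10 = 0.13 → α = 1 + 0.13·10 = 2.30.
β = 12 − α = 9.70.

α = 2.30, β = 9.70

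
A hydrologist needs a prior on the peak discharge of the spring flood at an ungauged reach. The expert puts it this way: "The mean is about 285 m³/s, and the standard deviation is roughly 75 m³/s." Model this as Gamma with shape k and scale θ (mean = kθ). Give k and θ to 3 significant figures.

For Gamma(k, scale θ): mean = kθ, variance = kθ², so CV = 1/√k.
CV = SD/mean = 75/285 = 0.2632, hence k = 1/CV² = 14.4.
Then θ = mean/k = 285/14.4 = 19.7.

k ≈ 14.4, θ ≈ 19.7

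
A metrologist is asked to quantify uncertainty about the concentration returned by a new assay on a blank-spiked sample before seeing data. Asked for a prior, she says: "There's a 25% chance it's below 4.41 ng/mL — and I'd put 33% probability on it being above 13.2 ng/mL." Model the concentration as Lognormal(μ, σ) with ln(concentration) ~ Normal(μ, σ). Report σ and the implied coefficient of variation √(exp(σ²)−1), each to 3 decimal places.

If T ~ Lognormal(μ,σ) then ln T ~ Normal(μ,σ), so the p-quantile of ln T is μ + z_p·σ.
ln(4.41) = 1.484 and ln(13.2) = 2.58; z_{0.25} = -0.6745, z_{0.67} = 0.4399.
σ = (2.58 − 1.484)/(0.4399 − (-0.6745)) = 0.984.
μ = 1.484 − (-0.6745)·0.984 = 2.147.
CV = √(exp(σ²)−1) = √(exp(0.9678)−1) = 1.278.

σ ≈ 0.984, CV ≈ 1.278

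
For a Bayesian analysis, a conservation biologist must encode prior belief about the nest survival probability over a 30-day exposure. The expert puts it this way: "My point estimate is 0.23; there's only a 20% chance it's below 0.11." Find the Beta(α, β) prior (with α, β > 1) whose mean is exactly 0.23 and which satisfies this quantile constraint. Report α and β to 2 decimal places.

With mean 0.23 fixed, write α = 0.23s, β = 0.77s where s = α+β.
Need P(θ < 0.11) = 0.2 under Beta(0.23s, 0.77s). Normal approximation: (q−m)/√(m(1−m)/s) ≈ z_{0.2} = -0.842, so s ≈ 0.23·0.77·(-0.842)²/(0.11−0.23)² = 8.7.
At s = 8.7: P(θ<0.11) ≈ 0.204. Adjusting to match 0.2 gives s ≈ 8.92.
So α = 0.23·8.92 ≈ 2.05, β = 0.77·8.92 ≈ 6.86.

α ≈ 2.05, β ≈ 6.86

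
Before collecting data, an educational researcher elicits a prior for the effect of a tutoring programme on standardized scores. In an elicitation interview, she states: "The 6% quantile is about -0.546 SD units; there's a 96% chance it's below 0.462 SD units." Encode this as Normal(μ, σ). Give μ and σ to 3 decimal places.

μ = -0.072, σ = 0.305

The p-quantile of Normal(μ,σ) is μ + z_p·σ, with z_{0.06} = -1.555 and z_{0.96} = 1.751.
Eliminate σ: μ = (z₂·x₁ − z₁·x₂)/(z₂ − z₁) = (1.751·-0.546 − (-1.555)·0.462)/3.305 = -0.072.
Then σ = (x₂ − x₁)/(z₂ − z₁) = (0.462 − -0.546)/3.305 = 0.305.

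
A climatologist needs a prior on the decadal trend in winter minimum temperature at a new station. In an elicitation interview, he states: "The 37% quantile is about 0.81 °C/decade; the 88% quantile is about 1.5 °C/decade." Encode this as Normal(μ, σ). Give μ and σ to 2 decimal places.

μ = 0.96, σ = 0.46

For Normal(μ,σ), the p-quantile is μ + z_p·σ. Here z_{0.37} = -0.3319, z_{0.88} = 1.175.
So 0.81 = μ − 0.3319σ and 1.5 = μ + 1.175σ.
Subtracting: σ = (1.5 − 0.81)/(1.175 − (-0.3319)) = 0.46.
Then μ = 0.81 − (-0.3319)·0.46 = 0.96.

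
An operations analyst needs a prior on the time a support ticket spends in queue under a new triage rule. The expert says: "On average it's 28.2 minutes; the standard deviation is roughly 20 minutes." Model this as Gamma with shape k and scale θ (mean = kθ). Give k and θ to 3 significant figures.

For Gamma(k, scale θ): mean = kθ, variance = kθ², so CV = 1/√k.
CV = SD/mean = 20/28.2 = 0.7092, hence k = 1/CV² = 1.99.
Then θ = mean/k = 28.2/1.99 = 14.2.

k ≈ 1.99, θ ≈ 14.2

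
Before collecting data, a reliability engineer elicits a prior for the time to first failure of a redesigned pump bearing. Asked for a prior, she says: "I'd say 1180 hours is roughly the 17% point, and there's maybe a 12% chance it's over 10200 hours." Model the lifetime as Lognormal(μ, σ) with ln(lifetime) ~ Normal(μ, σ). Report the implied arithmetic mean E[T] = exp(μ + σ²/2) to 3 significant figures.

E[T] ≈ 5180 hours

If T ~ Lognormal(μ,σ) then ln T ~ Normal(μ,σ), so the p-quantile of ln T is μ + z_p·σ.
ln(1180) = 7.073 and ln(10200) = 9.23; z_{0.17} = -0.9542, z_{0.88} = 1.175.
σ = (9.23 − 7.073)/(1.175 − (-0.9542)) = 1.013.
μ = 7.073 − (-0.9542)·1.013 = 8.040.
E[T] = exp(μ + σ²/2) = exp(8.040 + 0.5131) = 5180 hours.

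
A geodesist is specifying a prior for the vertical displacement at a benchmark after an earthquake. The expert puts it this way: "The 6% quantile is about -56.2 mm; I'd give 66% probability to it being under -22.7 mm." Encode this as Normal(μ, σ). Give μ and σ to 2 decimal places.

The p-quantile of Normal(μ,σ) is μ + z_p·σ, with z_{0.06} = -1.555 and z_{0.66} = 0.4125.
Eliminate σ: μ = (z₂·x₁ − z₁·x₂)/(z₂ − z₁) = (0.4125·-56.2 − (-1.555)·-22.7)/1.967 = -29.72.
Then σ = (x₂ − x₁)/(z₂ − z₁) = (-22.7 − -56.2)/1.967 = 17.03.

μ = -29.72, σ = 17.03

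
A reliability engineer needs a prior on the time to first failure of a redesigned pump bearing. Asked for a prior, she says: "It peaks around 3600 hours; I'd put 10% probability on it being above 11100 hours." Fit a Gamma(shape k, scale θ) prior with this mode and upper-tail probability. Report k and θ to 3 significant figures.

k ≈ 2.5, θ ≈ 2410

Gamma(k,θ) with k>1 has mode (k−1)θ, so θ = 3600/(k−1).
Need P(X < 11100) = 0.9 with θ tied to k this way. Start at k = 2, θ = 3600: P(X<11100) ≈ 0.813.
Too low — raise k to concentrate. Iterating converges to k ≈ 2.5.
Then θ = 3600/(2.5−1) ≈ 2410.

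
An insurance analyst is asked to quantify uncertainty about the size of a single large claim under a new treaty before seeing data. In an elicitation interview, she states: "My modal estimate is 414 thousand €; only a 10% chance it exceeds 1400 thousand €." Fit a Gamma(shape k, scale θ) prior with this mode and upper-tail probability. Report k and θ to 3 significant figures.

Gamma(k,θ) with k>1 has mode (k−1)θ, so θ = 414/(k−1).
Need P(X < 1400) = 0.9 with θ tied to k this way. Start at k = 2, θ = 414: P(X<1400) ≈ 0.851.
Too low — raise k to concentrate. Iterating converges to k ≈ 2.27.
Then θ = 414/(2.27−1) ≈ 327.

k ≈ 2.27, θ ≈ 327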